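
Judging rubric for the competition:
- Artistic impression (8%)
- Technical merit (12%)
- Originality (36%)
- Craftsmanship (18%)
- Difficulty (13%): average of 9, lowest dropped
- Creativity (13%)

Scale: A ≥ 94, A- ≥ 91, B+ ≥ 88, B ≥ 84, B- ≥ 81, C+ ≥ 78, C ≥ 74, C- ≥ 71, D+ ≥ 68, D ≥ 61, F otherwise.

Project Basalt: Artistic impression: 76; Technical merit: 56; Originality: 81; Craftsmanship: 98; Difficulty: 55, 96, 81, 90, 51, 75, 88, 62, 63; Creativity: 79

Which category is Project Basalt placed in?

Difficulty: drop 51 → average of remaining 8 = 610/8 = 76.25
Weighted total:
  Artistic impression 76 × 0.08 = 6.08
  Technical merit 56 × 0.12 = 6.72
  Originality 81 × 0.36 = 29.16
  Craftsmanship 98 × 0.18 = 17.64
  Difficulty 76.25 × 0.13 = 9.9125
  Creativity 79 × 0.13 = 10.27
Sum = 79.7825
79.7825 is ≥ 78 and < 81 → C+

C+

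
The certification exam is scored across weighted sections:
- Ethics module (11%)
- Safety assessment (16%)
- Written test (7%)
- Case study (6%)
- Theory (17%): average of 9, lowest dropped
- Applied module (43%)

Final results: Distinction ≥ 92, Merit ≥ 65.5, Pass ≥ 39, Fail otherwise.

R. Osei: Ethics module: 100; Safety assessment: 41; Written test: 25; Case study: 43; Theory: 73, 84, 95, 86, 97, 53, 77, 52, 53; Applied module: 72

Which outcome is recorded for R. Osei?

Theory: drop 52 → average of remaining 8 = 618/8 = 77.25
Weighted total:
  Ethics module 100 × 0.11 = 11
  Safety assessment 41 × 0.16 = 6.56
  Written test 25 × 0.07 = 1.75
  Case study 43 × 0.06 = 2.58
  Theory 77.25 × 0.17 = 13.1325
  Applied module 72 × 0.43 = 30.96
Sum = 65.9825
65.9825 is ≥ 65.5 and < 92 → Merit

Merit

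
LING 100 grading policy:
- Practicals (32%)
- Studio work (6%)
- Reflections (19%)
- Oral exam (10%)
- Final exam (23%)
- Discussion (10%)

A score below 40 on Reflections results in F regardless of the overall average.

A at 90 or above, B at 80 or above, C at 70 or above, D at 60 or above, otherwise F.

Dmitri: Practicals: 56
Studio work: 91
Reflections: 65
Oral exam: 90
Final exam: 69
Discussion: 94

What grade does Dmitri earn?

C

Reflections score 65 ≥ 40: minimum met.
Weighted total:
  Practicals 56 × 0.32 = 17.92
  Studio work 91 × 0.06 = 5.46
  Reflections 65 × 0.19 = 12.35
  Oral exam 90 × 0.1 = 9
  Final exam 69 × 0.23 = 15.87
  Discussion 94 × 0.1 = 9.4
Sum = 70
70 is ≥ 70 and < 80 → C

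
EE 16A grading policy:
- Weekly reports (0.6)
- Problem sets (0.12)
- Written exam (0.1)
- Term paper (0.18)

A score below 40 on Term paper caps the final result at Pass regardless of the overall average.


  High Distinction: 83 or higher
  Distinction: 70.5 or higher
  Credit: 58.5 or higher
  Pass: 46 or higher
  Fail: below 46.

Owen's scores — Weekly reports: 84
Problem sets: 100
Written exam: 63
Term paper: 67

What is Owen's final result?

Distinction

Term paper score 67 ≥ 40: minimum met.
Weighted total:
  Weekly reports 84 × 0.6 = 50.4
  Problem sets 100 × 0.12 = 12
  Written exam 63 × 0.1 = 6.3
  Term paper 67 × 0.18 = 12.06
Sum = 80.76
80.76 is ≥ 70.5 and < 83 → Distinction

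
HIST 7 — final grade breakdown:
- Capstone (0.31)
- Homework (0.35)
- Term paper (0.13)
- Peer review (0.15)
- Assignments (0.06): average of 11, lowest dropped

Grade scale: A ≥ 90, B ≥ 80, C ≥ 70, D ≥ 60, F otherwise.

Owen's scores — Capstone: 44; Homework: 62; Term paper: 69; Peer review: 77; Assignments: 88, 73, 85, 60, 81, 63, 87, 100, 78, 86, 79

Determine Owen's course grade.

Assignments: drop 60 → average of remaining 10 = 820/10 = 82
Weighted total:
  Capstone 44 × 0.31 = 13.64
  Homework 62 × 0.35 = 21.7
  Term paper 69 × 0.13 = 8.97
  Peer review 77 × 0.15 = 11.55
  Assignments 82 × 0.06 = 4.92
Sum = 60.78
60.78 is ≥ 60 and < 70 → D

D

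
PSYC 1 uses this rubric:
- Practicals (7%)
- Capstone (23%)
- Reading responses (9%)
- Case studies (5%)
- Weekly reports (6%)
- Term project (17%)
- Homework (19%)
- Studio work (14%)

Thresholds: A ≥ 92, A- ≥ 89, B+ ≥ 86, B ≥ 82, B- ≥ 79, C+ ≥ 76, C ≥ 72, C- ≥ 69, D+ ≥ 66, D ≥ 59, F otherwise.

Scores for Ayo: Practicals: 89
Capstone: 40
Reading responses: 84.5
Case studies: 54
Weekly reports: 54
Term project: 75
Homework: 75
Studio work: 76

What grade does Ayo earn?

Weighted total:
  Practicals 89 × 0.07 = 6.23
  Capstone 40 × 0.23 = 9.2
  Reading responses 84.5 × 0.09 = 7.605
  Case studies 54 × 0.05 = 2.7
  Weekly reports 54 × 0.06 = 3.24
  Term project 75 × 0.17 = 12.75
  Homework 75 × 0.19 = 14.25
  Studio work 76 × 0.14 = 10.64
Sum = 66.615
66.615 is ≥ 66 and < 69 → D+

D+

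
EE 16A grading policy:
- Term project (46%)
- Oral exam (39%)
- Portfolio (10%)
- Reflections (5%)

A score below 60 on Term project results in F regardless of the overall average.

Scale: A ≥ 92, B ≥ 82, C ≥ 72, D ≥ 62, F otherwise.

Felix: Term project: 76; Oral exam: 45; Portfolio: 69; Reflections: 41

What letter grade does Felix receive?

F

Term project score 76 ≥ 60: minimum met.
Weighted total:
  Term project 76 × 0.46 = 34.96
  Oral exam 45 × 0.39 = 17.55
  Portfolio 69 × 0.1 = 6.9
  Reflections 41 × 0.05 = 2.05
Sum = 61.46
61.46 < 62 → F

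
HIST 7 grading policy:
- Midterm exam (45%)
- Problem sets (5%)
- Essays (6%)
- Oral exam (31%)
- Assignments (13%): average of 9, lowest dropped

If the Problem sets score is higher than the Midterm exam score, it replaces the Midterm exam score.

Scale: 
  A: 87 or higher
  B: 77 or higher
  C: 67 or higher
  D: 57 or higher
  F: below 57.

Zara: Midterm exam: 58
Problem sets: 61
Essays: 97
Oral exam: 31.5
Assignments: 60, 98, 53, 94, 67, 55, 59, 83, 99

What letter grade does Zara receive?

Assignments: drop 53 → average of remaining 8 = 615/8 = 76.875
Problem sets (61) > Midterm exam (58), so Midterm exam counts as 61.
Weighted total:
  Midterm exam 61 × 0.45 = 27.45
  Problem sets 61 × 0.05 = 3.05
  Essays 97 × 0.06 = 5.82
  Oral exam 31.5 × 0.31 = 9.765
  Assignments 76.875 × 0.13 = 9.99375
Sum = 56.07875
56.07875 < 57 → F

F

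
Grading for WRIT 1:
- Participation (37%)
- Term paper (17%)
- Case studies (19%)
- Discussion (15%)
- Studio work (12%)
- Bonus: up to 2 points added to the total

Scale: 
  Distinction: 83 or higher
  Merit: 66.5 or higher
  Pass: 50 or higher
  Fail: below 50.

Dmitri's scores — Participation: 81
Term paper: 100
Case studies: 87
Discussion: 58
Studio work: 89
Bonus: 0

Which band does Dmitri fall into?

Merit

Weighted total:
  Participation 81 × 0.37 = 29.97
  Term paper 100 × 0.17 = 17
  Case studies 87 × 0.19 = 16.53
  Discussion 58 × 0.15 = 8.7
  Studio work 89 × 0.12 = 10.68
Sum = 82.88
Bonus: 82.88 + 0 = 82.88
82.88 is ≥ 66.5 and < 83 → Merit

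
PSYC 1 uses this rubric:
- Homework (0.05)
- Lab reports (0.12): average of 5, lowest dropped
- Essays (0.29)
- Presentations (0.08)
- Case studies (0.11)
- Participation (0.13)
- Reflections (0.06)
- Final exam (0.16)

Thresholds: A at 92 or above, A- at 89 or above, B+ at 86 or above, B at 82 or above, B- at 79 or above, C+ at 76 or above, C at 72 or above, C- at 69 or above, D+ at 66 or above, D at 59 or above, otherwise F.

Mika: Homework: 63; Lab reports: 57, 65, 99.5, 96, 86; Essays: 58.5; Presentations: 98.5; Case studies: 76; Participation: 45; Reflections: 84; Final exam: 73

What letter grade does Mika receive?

C-

Lab reports: drop 57 → average of remaining 4 = 346.5/4 = 86.625
Weighted total:
  Homework 63 × 0.05 = 3.15
  Lab reports 86.625 × 0.12 = 10.395
  Essays 58.5 × 0.29 = 16.965
  Presentations 98.5 × 0.08 = 7.88
  Case studies 76 × 0.11 = 8.36
  Participation 45 × 0.13 = 5.85
  Reflections 84 × 0.06 = 5.04
  Final exam 73 × 0.16 = 11.68
Sum = 69.32
69.32 is ≥ 69 and < 72 → C-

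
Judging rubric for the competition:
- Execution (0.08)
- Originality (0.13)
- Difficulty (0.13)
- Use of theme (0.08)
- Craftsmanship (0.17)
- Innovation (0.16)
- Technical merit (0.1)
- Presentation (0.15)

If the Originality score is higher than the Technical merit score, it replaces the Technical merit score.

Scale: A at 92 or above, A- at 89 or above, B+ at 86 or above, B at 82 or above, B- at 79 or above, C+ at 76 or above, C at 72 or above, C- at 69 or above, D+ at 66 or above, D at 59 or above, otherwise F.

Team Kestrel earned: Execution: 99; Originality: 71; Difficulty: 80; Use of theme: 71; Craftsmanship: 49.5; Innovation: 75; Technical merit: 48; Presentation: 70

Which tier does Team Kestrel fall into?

C-

Originality (71) > Technical merit (48), so Technical merit counts as 71.
Weighted total:
  Execution 99 × 0.08 = 7.92
  Originality 71 × 0.13 = 9.23
  Difficulty 80 × 0.13 = 10.4
  Use of theme 71 × 0.08 = 5.68
  Craftsmanship 49.5 × 0.17 = 8.415
  Innovation 75 × 0.16 = 12
  Technical merit 71 × 0.1 = 7.1
  Presentation 70 × 0.15 = 10.5
Sum = 71.245
71.245 is ≥ 69 and < 72 → C-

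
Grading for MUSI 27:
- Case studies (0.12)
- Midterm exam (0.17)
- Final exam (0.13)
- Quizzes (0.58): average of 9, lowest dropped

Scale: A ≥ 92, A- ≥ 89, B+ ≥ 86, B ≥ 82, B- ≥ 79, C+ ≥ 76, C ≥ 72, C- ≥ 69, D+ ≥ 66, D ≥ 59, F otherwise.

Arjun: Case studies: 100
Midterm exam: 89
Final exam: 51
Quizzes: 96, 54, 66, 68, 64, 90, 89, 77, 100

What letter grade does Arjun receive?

B-

Quizzes: drop 54 → average of remaining 8 = 650/8 = 81.25
Weighted total:
  Case studies 100 × 0.12 = 12
  Midterm exam 89 × 0.17 = 15.13
  Final exam 51 × 0.13 = 6.63
  Quizzes 81.25 × 0.58 = 47.125
Sum = 80.885
80.885 is ≥ 79 and < 82 → B-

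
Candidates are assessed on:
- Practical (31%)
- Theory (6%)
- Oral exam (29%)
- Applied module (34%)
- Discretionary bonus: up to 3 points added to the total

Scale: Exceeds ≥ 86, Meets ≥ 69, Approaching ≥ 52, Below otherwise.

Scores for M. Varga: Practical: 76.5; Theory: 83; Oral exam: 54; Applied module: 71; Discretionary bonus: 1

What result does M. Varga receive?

Meets

Weighted total:
  Practical 76.5 × 0.31 = 23.715
  Theory 83 × 0.06 = 4.98
  Oral exam 54 × 0.29 = 15.66
  Applied module 71 × 0.34 = 24.14
Sum = 68.495
Discretionary bonus: 68.495 + 1 = 69.495
69.495 is ≥ 69 and < 86 → Meets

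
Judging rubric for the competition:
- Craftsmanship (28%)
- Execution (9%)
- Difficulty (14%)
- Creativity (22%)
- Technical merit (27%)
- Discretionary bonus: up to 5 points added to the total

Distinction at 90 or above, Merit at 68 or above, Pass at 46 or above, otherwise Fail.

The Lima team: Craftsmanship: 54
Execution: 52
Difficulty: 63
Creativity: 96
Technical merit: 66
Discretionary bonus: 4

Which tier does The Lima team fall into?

Weighted total:
  Craftsmanship 54 × 0.28 = 15.12
  Execution 52 × 0.09 = 4.68
  Difficulty 63 × 0.14 = 8.82
  Creativity 96 × 0.22 = 21.12
  Technical merit 66 × 0.27 = 17.82
Sum = 67.56
Discretionary bonus: 67.56 + 4 = 71.56
71.56 is ≥ 68 and < 90 → Merit

Merit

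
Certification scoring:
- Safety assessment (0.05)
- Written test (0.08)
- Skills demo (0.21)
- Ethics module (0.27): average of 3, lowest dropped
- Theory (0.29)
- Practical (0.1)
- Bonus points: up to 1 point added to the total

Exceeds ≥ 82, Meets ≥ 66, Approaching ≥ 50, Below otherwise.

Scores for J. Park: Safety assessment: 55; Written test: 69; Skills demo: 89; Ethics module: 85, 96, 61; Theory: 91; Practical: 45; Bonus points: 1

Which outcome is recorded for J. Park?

Exceeds

Ethics module: drop 61 → average of remaining 2 = 181/2 = 90.5
Weighted total:
  Safety assessment 55 × 0.05 = 2.75
  Written test 69 × 0.08 = 5.52
  Skills demo 89 × 0.21 = 18.69
  Ethics module 90.5 × 0.27 = 24.435
  Theory 91 × 0.29 = 26.39
  Practical 45 × 0.1 = 4.5
Sum = 82.285
Bonus points: 82.285 + 1 = 83.285
83.285 ≥ 82 → Exceeds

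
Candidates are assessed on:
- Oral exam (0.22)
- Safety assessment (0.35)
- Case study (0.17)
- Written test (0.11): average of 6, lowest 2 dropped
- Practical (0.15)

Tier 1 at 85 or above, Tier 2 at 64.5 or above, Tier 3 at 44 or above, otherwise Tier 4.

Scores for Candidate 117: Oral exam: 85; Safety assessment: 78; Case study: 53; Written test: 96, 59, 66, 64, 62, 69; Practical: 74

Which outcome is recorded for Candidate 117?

Written test: drop 59, 62 → average of remaining 4 = 295/4 = 73.75
Weighted total:
  Oral exam 85 × 0.22 = 18.7
  Safety assessment 78 × 0.35 = 27.3
  Case study 53 × 0.17 = 9.01
  Written test 73.75 × 0.11 = 8.1125
  Practical 74 × 0.15 = 11.1
Sum = 74.2225
74.2225 is ≥ 64.5 and < 85 → Tier 2

Tier 2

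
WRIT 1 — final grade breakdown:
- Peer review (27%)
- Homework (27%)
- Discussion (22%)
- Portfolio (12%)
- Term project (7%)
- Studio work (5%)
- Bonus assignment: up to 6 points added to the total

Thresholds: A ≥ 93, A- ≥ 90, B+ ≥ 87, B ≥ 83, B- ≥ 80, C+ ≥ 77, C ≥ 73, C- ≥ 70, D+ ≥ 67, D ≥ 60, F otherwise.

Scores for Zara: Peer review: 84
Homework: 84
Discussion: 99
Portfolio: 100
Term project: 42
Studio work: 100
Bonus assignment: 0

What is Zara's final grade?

B+

Weighted total:
  Peer review 84 × 0.27 = 22.68
  Homework 84 × 0.27 = 22.68
  Discussion 99 × 0.22 = 21.78
  Portfolio 100 × 0.12 = 12
  Term project 42 × 0.07 = 2.94
  Studio work 100 × 0.05 = 5
Sum = 87.08
Bonus assignment: 87.08 + 0 = 87.08
87.08 is ≥ 87 and < 90 → B+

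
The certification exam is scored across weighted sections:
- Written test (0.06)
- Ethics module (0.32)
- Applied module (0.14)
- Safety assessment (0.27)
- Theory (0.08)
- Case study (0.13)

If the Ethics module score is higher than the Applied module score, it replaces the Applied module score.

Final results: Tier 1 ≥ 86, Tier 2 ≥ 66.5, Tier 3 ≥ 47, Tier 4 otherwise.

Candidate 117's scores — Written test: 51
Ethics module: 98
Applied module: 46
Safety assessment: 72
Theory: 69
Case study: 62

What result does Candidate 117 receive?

Ethics module (98) > Applied module (46), so Applied module counts as 98.
Weighted total:
  Written test 51 × 0.06 = 3.06
  Ethics module 98 × 0.32 = 31.36
  Applied module 98 × 0.14 = 13.72
  Safety assessment 72 × 0.27 = 19.44
  Theory 69 × 0.08 = 5.52
  Case study 62 × 0.13 = 8.06
Sum = 81.16
81.16 is ≥ 66.5 and < 86 → Tier 2

Tier 2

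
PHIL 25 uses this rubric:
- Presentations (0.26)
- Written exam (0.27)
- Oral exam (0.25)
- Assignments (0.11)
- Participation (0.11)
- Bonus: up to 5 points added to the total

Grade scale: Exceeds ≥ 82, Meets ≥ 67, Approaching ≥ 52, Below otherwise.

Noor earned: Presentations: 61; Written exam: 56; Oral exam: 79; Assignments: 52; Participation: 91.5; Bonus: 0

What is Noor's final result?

Weighted total:
  Presentations 61 × 0.26 = 15.86
  Written exam 56 × 0.27 = 15.12
  Oral exam 79 × 0.25 = 19.75
  Assignments 52 × 0.11 = 5.72
  Participation 91.5 × 0.11 = 10.065
Sum = 66.515
Bonus: 66.515 + 0 = 66.515
66.515 is ≥ 52 and < 67 → Approaching

Approaching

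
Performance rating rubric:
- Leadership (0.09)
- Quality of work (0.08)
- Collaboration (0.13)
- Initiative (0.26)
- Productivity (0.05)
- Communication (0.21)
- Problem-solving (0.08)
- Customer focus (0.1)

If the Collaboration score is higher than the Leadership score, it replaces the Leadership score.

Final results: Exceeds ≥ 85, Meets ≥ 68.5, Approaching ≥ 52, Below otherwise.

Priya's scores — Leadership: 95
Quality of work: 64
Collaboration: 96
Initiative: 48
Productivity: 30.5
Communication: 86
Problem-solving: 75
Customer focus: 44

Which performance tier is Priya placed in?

Meets

Collaboration (96) > Leadership (95), so Leadership counts as 96.
Weighted total:
  Leadership 96 × 0.09 = 8.64
  Quality of work 64 × 0.08 = 5.12
  Collaboration 96 × 0.13 = 12.48
  Initiative 48 × 0.26 = 12.48
  Productivity 30.5 × 0.05 = 1.525
  Communication 86 × 0.21 = 18.06
  Problem-solving 75 × 0.08 = 6
  Customer focus 44 × 0.1 = 4.4
Sum = 68.705
68.705 is ≥ 68.5 and < 85 → Meets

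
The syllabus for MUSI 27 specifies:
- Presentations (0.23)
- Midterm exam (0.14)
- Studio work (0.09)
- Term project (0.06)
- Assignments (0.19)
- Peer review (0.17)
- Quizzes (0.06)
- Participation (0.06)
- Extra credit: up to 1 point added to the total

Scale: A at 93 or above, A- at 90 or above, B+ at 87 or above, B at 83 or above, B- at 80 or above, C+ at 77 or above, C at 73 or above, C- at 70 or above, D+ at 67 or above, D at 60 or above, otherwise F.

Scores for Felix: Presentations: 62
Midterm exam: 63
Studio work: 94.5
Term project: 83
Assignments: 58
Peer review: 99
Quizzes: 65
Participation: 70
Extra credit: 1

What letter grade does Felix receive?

C

Weighted total:
  Presentations 62 × 0.23 = 14.26
  Midterm exam 63 × 0.14 = 8.82
  Studio work 94.5 × 0.09 = 8.505
  Term project 83 × 0.06 = 4.98
  Assignments 58 × 0.19 = 11.02
  Peer review 99 × 0.17 = 16.83
  Quizzes 65 × 0.06 = 3.9
  Participation 70 × 0.06 = 4.2
Sum = 72.515
Extra credit: 72.515 + 1 = 73.515
73.515 is ≥ 73 and < 77 → C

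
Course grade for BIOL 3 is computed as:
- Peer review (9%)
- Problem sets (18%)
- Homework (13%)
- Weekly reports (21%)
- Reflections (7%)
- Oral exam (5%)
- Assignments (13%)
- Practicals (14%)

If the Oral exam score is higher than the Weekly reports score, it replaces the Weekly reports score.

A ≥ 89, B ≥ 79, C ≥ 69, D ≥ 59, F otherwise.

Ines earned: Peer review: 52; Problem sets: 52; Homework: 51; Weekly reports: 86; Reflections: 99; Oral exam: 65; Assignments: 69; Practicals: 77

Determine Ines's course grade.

D

Oral exam (65) ≤ Weekly reports (86), so Weekly reports stays at 86.
Weighted total:
  Peer review 52 × 0.09 = 4.68
  Problem sets 52 × 0.18 = 9.36
  Homework 51 × 0.13 = 6.63
  Weekly reports 86 × 0.21 = 18.06
  Reflections 99 × 0.07 = 6.93
  Oral exam 65 × 0.05 = 3.25
  Assignments 69 × 0.13 = 8.97
  Practicals 77 × 0.14 = 10.78
Sum = 68.66
68.66 is ≥ 59 and < 69 → D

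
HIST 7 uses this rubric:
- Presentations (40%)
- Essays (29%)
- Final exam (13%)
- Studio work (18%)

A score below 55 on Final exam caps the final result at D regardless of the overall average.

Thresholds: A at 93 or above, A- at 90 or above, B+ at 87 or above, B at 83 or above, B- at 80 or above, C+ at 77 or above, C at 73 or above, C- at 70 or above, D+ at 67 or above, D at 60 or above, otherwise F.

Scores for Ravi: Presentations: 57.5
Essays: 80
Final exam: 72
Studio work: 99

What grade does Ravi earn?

Final exam score 72 ≥ 55: minimum met.
Weighted total:
  Presentations 57.5 × 0.4 = 23
  Essays 80 × 0.29 = 23.2
  Final exam 72 × 0.13 = 9.36
  Studio work 99 × 0.18 = 17.82
Sum = 73.38
73.38 is ≥ 73 and < 77 → C

C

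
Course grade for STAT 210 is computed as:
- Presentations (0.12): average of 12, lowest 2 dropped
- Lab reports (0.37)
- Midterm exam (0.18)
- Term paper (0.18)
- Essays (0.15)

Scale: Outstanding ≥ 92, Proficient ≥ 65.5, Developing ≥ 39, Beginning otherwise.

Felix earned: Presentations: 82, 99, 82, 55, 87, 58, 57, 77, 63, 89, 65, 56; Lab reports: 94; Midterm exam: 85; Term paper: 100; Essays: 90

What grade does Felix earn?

Presentations: drop 55, 56 → average of remaining 10 = 759/10 = 75.9
Weighted total:
  Presentations 75.9 × 0.12 = 9.108
  Lab reports 94 × 0.37 = 34.78
  Midterm exam 85 × 0.18 = 15.3
  Term paper 100 × 0.18 = 18
  Essays 90 × 0.15 = 13.5
Sum = 90.688
90.688 is ≥ 65.5 and < 92 → Proficient

Proficient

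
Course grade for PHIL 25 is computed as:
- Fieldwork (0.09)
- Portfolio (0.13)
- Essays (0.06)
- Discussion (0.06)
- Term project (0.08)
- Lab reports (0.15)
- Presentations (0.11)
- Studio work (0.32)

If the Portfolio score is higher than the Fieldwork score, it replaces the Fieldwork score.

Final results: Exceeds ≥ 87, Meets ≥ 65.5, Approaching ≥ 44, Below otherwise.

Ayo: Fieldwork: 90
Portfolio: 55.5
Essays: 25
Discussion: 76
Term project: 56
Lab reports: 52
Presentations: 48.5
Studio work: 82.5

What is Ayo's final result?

Portfolio (55.5) ≤ Fieldwork (90), so Fieldwork stays at 90.
Weighted total:
  Fieldwork 90 × 0.09 = 8.1
  Portfolio 55.5 × 0.13 = 7.215
  Essays 25 × 0.06 = 1.5
  Discussion 76 × 0.06 = 4.56
  Term project 56 × 0.08 = 4.48
  Lab reports 52 × 0.15 = 7.8
  Presentations 48.5 × 0.11 = 5.335
  Studio work 82.5 × 0.32 = 26.4
Sum = 65.39
65.39 is ≥ 44 and < 65.5 → Approaching

Approaching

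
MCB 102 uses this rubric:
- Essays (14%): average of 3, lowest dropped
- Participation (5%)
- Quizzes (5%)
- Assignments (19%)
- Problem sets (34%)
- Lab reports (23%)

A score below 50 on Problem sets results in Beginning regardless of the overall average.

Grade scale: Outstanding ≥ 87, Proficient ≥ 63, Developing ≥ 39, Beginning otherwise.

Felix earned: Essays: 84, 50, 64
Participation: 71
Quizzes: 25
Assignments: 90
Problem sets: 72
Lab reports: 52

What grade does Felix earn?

Proficient

Essays: drop 50 → average of remaining 2 = 148/2 = 74
Problem sets score 72 ≥ 50: minimum met.
Weighted total:
  Essays 74 × 0.14 = 10.36
  Participation 71 × 0.05 = 3.55
  Quizzes 25 × 0.05 = 1.25
  Assignments 90 × 0.19 = 17.1
  Problem sets 72 × 0.34 = 24.48
  Lab reports 52 × 0.23 = 11.96
Sum = 68.7
68.7 is ≥ 63 and < 87 → Proficient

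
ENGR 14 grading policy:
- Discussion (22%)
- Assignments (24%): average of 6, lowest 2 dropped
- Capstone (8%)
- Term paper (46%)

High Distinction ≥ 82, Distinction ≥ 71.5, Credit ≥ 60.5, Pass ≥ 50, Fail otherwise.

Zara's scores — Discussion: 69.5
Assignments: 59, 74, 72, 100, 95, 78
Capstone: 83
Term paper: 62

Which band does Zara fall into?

Assignments: drop 59, 72 → average of remaining 4 = 347/4 = 86.75
Weighted total:
  Discussion 69.5 × 0.22 = 15.29
  Assignments 86.75 × 0.24 = 20.82
  Capstone 83 × 0.08 = 6.64
  Term paper 62 × 0.46 = 28.52
Sum = 71.27
71.27 is ≥ 60.5 and < 71.5 → Credit

Credit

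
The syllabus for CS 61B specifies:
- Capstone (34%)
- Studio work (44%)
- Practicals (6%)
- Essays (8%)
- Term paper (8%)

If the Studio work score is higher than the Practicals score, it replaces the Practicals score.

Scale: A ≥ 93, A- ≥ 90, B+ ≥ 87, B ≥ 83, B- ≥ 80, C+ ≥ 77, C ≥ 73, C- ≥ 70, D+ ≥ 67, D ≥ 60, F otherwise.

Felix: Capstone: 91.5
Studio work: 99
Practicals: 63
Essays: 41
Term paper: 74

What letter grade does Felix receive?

B+

Studio work (99) > Practicals (63), so Practicals counts as 99.
Weighted total:
  Capstone 91.5 × 0.34 = 31.11
  Studio work 99 × 0.44 = 43.56
  Practicals 99 × 0.06 = 5.94
  Essays 41 × 0.08 = 3.28
  Term paper 74 × 0.08 = 5.92
Sum = 89.81
89.81 is ≥ 87 and < 90 → B+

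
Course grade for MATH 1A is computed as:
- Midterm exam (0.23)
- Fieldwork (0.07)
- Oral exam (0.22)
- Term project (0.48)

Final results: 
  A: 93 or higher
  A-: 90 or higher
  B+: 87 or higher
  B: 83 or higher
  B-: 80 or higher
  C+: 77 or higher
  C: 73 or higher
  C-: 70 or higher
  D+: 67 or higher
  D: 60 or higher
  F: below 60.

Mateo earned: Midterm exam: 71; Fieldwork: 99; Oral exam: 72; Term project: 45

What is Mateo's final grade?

Weighted total:
  Midterm exam 71 × 0.23 = 16.33
  Fieldwork 99 × 0.07 = 6.93
  Oral exam 72 × 0.22 = 15.84
  Term project 45 × 0.48 = 21.6
Sum = 60.7
60.7 is ≥ 60 and < 67 → D

D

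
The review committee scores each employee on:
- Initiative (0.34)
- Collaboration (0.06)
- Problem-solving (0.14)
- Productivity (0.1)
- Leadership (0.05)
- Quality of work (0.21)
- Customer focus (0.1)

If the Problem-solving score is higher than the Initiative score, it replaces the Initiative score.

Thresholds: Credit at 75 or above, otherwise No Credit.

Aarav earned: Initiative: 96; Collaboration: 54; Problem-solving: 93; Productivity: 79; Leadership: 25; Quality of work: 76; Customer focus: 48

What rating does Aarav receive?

Credit

Problem-solving (93) ≤ Initiative (96), so Initiative stays at 96.
Weighted total:
  Initiative 96 × 0.34 = 32.64
  Collaboration 54 × 0.06 = 3.24
  Problem-solving 93 × 0.14 = 13.02
  Productivity 79 × 0.1 = 7.9
  Leadership 25 × 0.05 = 1.25
  Quality of work 76 × 0.21 = 15.96
  Customer focus 48 × 0.1 = 4.8
Sum = 78.81
78.81 ≥ 75 → Credit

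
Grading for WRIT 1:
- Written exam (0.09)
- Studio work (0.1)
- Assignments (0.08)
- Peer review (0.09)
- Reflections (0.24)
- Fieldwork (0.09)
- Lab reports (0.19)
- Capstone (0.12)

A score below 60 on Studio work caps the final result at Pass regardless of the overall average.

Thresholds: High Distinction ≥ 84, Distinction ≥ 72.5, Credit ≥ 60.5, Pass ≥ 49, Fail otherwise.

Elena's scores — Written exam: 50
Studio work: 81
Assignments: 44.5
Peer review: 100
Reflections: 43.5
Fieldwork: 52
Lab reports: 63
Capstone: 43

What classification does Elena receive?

Studio work score 81 ≥ 60: minimum met.
Weighted total:
  Written exam 50 × 0.09 = 4.5
  Studio work 81 × 0.1 = 8.1
  Assignments 44.5 × 0.08 = 3.56
  Peer review 100 × 0.09 = 9
  Reflections 43.5 × 0.24 = 10.44
  Fieldwork 52 × 0.09 = 4.68
  Lab reports 63 × 0.19 = 11.97
  Capstone 43 × 0.12 = 5.16
Sum = 57.41
57.41 is ≥ 49 and < 60.5 → Pass

Pass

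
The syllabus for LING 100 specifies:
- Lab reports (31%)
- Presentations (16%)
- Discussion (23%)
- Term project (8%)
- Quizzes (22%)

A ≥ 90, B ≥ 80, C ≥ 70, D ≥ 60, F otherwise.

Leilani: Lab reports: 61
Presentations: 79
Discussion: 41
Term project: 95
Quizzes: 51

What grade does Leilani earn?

Weighted total:
  Lab reports 61 × 0.31 = 18.91
  Presentations 79 × 0.16 = 12.64
  Discussion 41 × 0.23 = 9.43
  Term project 95 × 0.08 = 7.6
  Quizzes 51 × 0.22 = 11.22
Sum = 59.8
59.8 < 60 → F

F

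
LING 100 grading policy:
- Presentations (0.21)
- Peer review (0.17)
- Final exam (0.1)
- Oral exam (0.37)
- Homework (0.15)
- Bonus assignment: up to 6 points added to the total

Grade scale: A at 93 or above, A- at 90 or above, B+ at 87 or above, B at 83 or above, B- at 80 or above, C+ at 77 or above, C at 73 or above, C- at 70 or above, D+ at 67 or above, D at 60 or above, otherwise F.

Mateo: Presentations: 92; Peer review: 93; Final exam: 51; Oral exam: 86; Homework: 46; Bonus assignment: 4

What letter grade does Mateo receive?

B-

Weighted total:
  Presentations 92 × 0.21 = 19.32
  Peer review 93 × 0.17 = 15.81
  Final exam 51 × 0.1 = 5.1
  Oral exam 86 × 0.37 = 31.82
  Homework 46 × 0.15 = 6.9
Sum = 78.95
Bonus assignment: 78.95 + 4 = 82.95
82.95 is ≥ 80 and < 83 → B-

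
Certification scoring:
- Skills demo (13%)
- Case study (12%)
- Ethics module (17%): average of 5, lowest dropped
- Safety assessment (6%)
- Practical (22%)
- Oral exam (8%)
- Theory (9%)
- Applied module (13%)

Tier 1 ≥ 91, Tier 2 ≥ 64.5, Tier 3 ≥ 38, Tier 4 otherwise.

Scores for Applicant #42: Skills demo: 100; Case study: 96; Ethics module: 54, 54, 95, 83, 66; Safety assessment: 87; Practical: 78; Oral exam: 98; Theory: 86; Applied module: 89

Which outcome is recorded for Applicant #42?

Tier 2

Ethics module: drop 54 → average of remaining 4 = 298/4 = 74.5
Weighted total:
  Skills demo 100 × 0.13 = 13
  Case study 96 × 0.12 = 11.52
  Ethics module 74.5 × 0.17 = 12.665
  Safety assessment 87 × 0.06 = 5.22
  Practical 78 × 0.22 = 17.16
  Oral exam 98 × 0.08 = 7.84
  Theory 86 × 0.09 = 7.74
  Applied module 89 × 0.13 = 11.57
Sum = 86.715
86.715 is ≥ 64.5 and < 91 → Tier 2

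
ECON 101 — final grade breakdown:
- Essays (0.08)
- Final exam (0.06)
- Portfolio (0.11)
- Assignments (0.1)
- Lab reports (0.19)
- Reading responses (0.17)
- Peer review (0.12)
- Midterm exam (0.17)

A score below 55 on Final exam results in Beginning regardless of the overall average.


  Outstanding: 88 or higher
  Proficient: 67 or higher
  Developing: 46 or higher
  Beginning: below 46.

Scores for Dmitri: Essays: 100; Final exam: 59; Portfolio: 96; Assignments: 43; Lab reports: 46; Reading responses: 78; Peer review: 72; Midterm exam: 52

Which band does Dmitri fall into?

Final exam score 59 ≥ 55: minimum met.
Weighted total:
  Essays 100 × 0.08 = 8
  Final exam 59 × 0.06 = 3.54
  Portfolio 96 × 0.11 = 10.56
  Assignments 43 × 0.1 = 4.3
  Lab reports 46 × 0.19 = 8.74
  Reading responses 78 × 0.17 = 13.26
  Peer review 72 × 0.12 = 8.64
  Midterm exam 52 × 0.17 = 8.84
Sum = 65.88
65.88 is ≥ 46 and < 67 → Developing

Developing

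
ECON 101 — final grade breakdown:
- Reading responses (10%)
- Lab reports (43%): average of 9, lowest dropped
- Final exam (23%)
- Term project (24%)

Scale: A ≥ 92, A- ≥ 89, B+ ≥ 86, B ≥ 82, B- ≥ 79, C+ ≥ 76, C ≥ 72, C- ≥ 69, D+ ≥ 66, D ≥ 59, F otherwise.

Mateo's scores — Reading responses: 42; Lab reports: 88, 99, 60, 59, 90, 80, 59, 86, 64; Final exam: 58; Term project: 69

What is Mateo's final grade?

Lab reports: drop 59 → average of remaining 8 = 626/8 = 78.25
Weighted total:
  Reading responses 42 × 0.1 = 4.2
  Lab reports 78.25 × 0.43 = 33.6475
  Final exam 58 × 0.23 = 13.34
  Term project 69 × 0.24 = 16.56
Sum = 67.7475
67.7475 is ≥ 66 and < 69 → D+

D+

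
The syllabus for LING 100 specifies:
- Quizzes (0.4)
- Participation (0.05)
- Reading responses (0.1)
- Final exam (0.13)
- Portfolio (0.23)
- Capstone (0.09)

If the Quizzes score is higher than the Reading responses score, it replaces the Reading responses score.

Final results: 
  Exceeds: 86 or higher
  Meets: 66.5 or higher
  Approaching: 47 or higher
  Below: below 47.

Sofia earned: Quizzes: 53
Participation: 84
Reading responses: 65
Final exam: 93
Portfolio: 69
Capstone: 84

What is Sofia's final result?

Meets

Quizzes (53) ≤ Reading responses (65), so Reading responses stays at 65.
Weighted total:
  Quizzes 53 × 0.4 = 21.2
  Participation 84 × 0.05 = 4.2
  Reading responses 65 × 0.1 = 6.5
  Final exam 93 × 0.13 = 12.09
  Portfolio 69 × 0.23 = 15.87
  Capstone 84 × 0.09 = 7.56
Sum = 67.42
67.42 is ≥ 66.5 and < 86 → Meets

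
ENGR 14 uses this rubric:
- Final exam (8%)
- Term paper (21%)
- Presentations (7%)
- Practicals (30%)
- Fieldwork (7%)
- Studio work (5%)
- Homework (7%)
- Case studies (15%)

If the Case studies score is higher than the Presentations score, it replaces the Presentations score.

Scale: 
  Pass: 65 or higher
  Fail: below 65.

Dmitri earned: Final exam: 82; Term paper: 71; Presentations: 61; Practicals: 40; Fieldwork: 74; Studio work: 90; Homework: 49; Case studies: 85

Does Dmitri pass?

Case studies (85) > Presentations (61), so Presentations counts as 85.
Weighted total:
  Final exam 82 × 0.08 = 6.56
  Term paper 71 × 0.21 = 14.91
  Presentations 85 × 0.07 = 5.95
  Practicals 40 × 0.3 = 12
  Fieldwork 74 × 0.07 = 5.18
  Studio work 90 × 0.05 = 4.5
  Homework 49 × 0.07 = 3.43
  Case studies 85 × 0.15 = 12.75
Sum = 65.28
65.28 ≥ 65 → Pass

Pass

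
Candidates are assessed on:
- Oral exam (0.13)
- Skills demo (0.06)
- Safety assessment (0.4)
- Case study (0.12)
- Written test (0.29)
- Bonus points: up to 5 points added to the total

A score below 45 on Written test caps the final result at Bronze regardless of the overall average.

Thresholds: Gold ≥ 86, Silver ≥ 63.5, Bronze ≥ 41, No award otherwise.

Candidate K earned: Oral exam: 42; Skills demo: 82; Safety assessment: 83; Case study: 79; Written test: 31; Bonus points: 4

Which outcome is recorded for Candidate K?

Written test score 31 < 45: minimum not met.
Weighted total:
  Oral exam 42 × 0.13 = 5.46
  Skills demo 82 × 0.06 = 4.92
  Safety assessment 83 × 0.4 = 33.2
  Case study 79 × 0.12 = 9.48
  Written test 31 × 0.29 = 8.99
Sum = 62.05
Bonus points: 62.05 + 4 = 66.05
66.05 would be Silver; cap at Bronze applies → Bronze.

Bronze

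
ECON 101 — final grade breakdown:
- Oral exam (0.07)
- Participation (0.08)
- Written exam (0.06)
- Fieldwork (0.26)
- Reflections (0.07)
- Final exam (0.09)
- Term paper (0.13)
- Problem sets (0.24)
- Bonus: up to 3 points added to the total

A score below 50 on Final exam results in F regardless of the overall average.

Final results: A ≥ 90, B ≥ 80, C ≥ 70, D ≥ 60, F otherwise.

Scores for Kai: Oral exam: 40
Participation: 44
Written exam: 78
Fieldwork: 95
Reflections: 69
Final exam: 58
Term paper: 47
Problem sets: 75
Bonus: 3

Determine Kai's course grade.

C

Final exam score 58 ≥ 50: minimum met.
Weighted total:
  Oral exam 40 × 0.07 = 2.8
  Participation 44 × 0.08 = 3.52
  Written exam 78 × 0.06 = 4.68
  Fieldwork 95 × 0.26 = 24.7
  Reflections 69 × 0.07 = 4.83
  Final exam 58 × 0.09 = 5.22
  Term paper 47 × 0.13 = 6.11
  Problem sets 75 × 0.24 = 18
Sum = 69.86
Bonus: 69.86 + 3 = 72.86
72.86 is ≥ 70 and < 80 → C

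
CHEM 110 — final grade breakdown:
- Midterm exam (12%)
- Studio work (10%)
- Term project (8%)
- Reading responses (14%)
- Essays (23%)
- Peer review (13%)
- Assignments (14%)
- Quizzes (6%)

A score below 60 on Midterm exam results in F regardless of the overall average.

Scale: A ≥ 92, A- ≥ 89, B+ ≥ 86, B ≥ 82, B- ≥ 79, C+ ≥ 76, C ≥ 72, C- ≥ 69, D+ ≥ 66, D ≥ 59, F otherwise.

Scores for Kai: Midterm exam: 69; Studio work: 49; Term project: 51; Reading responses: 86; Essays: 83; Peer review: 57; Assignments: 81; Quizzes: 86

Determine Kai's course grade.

C

Midterm exam score 69 ≥ 60: minimum met.
Weighted total:
  Midterm exam 69 × 0.12 = 8.28
  Studio work 49 × 0.1 = 4.9
  Term project 51 × 0.08 = 4.08
  Reading responses 86 × 0.14 = 12.04
  Essays 83 × 0.23 = 19.09
  Peer review 57 × 0.13 = 7.41
  Assignments 81 × 0.14 = 11.34
  Quizzes 86 × 0.06 = 5.16
Sum = 72.3
72.3 is ≥ 72 and < 76 → C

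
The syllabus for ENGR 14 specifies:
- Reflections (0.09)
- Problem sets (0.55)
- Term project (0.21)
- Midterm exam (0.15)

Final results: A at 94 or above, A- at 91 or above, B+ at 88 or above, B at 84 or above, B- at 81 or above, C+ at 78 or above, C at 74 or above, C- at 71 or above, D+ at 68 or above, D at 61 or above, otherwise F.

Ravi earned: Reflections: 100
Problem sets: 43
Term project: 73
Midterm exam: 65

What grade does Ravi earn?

F

Weighted total:
  Reflections 100 × 0.09 = 9
  Problem sets 43 × 0.55 = 23.65
  Term project 73 × 0.21 = 15.33
  Midterm exam 65 × 0.15 = 9.75
Sum = 57.73
57.73 < 61 → F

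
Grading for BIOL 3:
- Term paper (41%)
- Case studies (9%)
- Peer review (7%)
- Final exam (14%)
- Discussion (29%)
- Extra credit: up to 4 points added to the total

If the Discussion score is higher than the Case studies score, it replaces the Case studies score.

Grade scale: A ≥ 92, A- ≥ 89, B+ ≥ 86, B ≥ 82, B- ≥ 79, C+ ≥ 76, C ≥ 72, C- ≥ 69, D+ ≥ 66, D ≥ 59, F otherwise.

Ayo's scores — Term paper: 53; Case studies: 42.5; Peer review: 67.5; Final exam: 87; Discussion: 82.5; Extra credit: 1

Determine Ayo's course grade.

Discussion (82.5) > Case studies (42.5), so Case studies counts as 82.5.
Weighted total:
  Term paper 53 × 0.41 = 21.73
  Case studies 82.5 × 0.09 = 7.425
  Peer review 67.5 × 0.07 = 4.725
  Final exam 87 × 0.14 = 12.18
  Discussion 82.5 × 0.29 = 23.925
Sum = 69.985
Extra credit: 69.985 + 1 = 70.985
70.985 is ≥ 69 and < 72 → C-

C-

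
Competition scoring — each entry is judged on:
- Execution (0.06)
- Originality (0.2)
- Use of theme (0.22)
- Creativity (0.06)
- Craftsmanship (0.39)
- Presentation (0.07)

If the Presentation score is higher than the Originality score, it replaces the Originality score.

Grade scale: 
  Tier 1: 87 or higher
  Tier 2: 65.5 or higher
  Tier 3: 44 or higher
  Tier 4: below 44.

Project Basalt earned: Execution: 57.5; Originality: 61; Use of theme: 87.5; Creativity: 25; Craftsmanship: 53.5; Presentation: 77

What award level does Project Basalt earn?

Presentation (77) > Originality (61), so Originality counts as 77.
Weighted total:
  Execution 57.5 × 0.06 = 3.45
  Originality 77 × 0.2 = 15.4
  Use of theme 87.5 × 0.22 = 19.25
  Creativity 25 × 0.06 = 1.5
  Craftsmanship 53.5 × 0.39 = 20.865
  Presentation 77 × 0.07 = 5.39
Sum = 65.855
65.855 is ≥ 65.5 and < 87 → Tier 2

Tier 2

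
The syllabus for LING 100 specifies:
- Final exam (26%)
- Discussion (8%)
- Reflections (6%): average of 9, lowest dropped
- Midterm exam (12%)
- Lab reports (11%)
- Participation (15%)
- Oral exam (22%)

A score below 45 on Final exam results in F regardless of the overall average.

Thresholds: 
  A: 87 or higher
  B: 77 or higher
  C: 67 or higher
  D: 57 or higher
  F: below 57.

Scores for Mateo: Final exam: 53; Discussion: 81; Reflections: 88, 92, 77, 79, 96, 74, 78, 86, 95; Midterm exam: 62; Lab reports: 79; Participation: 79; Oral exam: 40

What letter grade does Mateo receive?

Reflections: drop 74 → average of remaining 8 = 691/8 = 86.375
Final exam score 53 ≥ 45: minimum met.
Weighted total:
  Final exam 53 × 0.26 = 13.78
  Discussion 81 × 0.08 = 6.48
  Reflections 86.375 × 0.06 = 5.1825
  Midterm exam 62 × 0.12 = 7.44
  Lab reports 79 × 0.11 = 8.69
  Participation 79 × 0.15 = 11.85
  Oral exam 40 × 0.22 = 8.8
Sum = 62.2225
62.2225 is ≥ 57 and < 67 → D

D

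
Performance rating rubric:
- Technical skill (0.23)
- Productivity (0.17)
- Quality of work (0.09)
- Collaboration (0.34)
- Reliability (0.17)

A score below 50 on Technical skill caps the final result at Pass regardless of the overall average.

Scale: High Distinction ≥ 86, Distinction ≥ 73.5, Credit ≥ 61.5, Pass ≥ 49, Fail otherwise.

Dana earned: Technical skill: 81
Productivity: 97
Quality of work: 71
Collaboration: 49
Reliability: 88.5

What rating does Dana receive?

Credit

Technical skill score 81 ≥ 50: minimum met.
Weighted total:
  Technical skill 81 × 0.23 = 18.63
  Productivity 97 × 0.17 = 16.49
  Quality of work 71 × 0.09 = 6.39
  Collaboration 49 × 0.34 = 16.66
  Reliability 88.5 × 0.17 = 15.045
Sum = 73.215
73.215 is ≥ 61.5 and < 73.5 → Credit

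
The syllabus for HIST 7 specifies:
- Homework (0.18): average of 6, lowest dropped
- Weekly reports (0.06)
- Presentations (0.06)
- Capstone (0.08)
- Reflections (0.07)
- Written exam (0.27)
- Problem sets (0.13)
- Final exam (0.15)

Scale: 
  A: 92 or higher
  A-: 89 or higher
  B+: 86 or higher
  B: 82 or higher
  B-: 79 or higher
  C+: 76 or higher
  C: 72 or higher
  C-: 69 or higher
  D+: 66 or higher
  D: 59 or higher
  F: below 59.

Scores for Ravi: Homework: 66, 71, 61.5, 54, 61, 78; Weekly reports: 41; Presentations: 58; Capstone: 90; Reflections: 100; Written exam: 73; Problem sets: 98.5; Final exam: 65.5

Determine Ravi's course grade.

C

Homework: drop 54 → average of remaining 5 = 337.5/5 = 67.5
Weighted total:
  Homework 67.5 × 0.18 = 12.15
  Weekly reports 41 × 0.06 = 2.46
  Presentations 58 × 0.06 = 3.48
  Capstone 90 × 0.08 = 7.2
  Reflections 100 × 0.07 = 7
  Written exam 73 × 0.27 = 19.71
  Problem sets 98.5 × 0.13 = 12.805
  Final exam 65.5 × 0.15 = 9.825
Sum = 74.63
74.63 is ≥ 72 and < 76 → C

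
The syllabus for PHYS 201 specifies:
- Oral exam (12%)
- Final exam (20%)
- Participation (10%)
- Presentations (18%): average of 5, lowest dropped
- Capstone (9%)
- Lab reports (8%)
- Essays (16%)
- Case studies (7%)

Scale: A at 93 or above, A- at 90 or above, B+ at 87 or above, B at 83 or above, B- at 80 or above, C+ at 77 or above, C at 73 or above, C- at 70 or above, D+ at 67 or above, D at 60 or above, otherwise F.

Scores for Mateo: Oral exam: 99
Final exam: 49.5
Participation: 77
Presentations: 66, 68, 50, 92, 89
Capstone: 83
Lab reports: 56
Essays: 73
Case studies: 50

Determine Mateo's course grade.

C-

Presentations: drop 50 → average of remaining 4 = 315/4 = 78.75
Weighted total:
  Oral exam 99 × 0.12 = 11.88
  Final exam 49.5 × 0.2 = 9.9
  Participation 77 × 0.1 = 7.7
  Presentations 78.75 × 0.18 = 14.175
  Capstone 83 × 0.09 = 7.47
  Lab reports 56 × 0.08 = 4.48
  Essays 73 × 0.16 = 11.68
  Case studies 50 × 0.07 = 3.5
Sum = 70.785
70.785 is ≥ 70 and < 73 → C-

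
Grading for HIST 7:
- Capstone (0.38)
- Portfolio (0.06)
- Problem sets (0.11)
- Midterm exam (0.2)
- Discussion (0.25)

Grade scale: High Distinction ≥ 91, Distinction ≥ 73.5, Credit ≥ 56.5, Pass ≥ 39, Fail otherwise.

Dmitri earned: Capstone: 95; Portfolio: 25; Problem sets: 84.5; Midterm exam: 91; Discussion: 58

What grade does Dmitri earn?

Weighted total:
  Capstone 95 × 0.38 = 36.1
  Portfolio 25 × 0.06 = 1.5
  Problem sets 84.5 × 0.11 = 9.295
  Midterm exam 91 × 0.2 = 18.2
  Discussion 58 × 0.25 = 14.5
Sum = 79.595
79.595 is ≥ 73.5 and < 91 → Distinction

Distinction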